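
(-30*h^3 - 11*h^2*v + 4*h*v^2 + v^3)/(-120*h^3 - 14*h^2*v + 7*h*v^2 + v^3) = (-6*h^2 - h*v + v^2)/(-24*h^2 + 2*h*v + v^2)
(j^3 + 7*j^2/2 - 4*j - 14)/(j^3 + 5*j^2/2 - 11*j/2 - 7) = (j + 2)/(j + 1)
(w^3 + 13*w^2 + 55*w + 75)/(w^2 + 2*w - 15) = (w^2 + 8*w + 15)/(w - 3)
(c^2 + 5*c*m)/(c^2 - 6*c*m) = (c + 5*m)/(c - 6*m)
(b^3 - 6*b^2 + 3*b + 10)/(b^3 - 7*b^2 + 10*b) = (b + 1)/b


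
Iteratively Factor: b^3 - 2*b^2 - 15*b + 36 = (b - 3)*(b^2 + b - 12) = (b - 3)*(b + 4)*(b - 3)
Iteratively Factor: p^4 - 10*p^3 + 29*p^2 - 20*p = (p - 4)*(p^3 - 6*p^2 + 5*p) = (p - 5)*(p - 4)*(p^2 - p) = p*(p - 5)*(p - 4)*(p - 1)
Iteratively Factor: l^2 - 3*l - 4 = (l - 4)*(l + 1)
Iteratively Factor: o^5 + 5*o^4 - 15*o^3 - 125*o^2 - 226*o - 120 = (o - 5)*(o^4 + 10*o^3 + 35*o^2 + 50*o + 24) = (o - 5)*(o + 3)*(o^3 + 7*o^2 + 14*o + 8) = (o - 5)*(o + 2)*(o + 3)*(o^2 + 5*o + 4) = (o - 5)*(o + 2)*(o + 3)*(o + 4)*(o + 1)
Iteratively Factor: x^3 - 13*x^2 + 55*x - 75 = (x - 3)*(x^2 - 10*x + 25) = (x - 5)*(x - 3)*(x - 5)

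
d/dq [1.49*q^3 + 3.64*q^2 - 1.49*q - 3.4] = 4.47*q^2 + 7.28*q - 1.49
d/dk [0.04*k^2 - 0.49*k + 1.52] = 0.08*k - 0.49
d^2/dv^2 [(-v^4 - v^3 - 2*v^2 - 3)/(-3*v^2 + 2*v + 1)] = 2*(9*v^6 - 18*v^5 + 3*v^4 + 35*v^3 + 111*v^2 - 51*v + 23)/(27*v^6 - 54*v^5 + 9*v^4 + 28*v^3 - 3*v^2 - 6*v - 1)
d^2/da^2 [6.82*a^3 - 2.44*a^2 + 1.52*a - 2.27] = 40.92*a - 4.88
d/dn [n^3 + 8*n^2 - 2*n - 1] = 3*n^2 + 16*n - 2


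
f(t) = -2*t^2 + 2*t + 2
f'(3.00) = -10.00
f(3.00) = -10.00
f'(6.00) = -22.00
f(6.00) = -58.00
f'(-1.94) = 9.76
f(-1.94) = -9.41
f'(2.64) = -8.56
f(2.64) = -6.66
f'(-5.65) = 24.60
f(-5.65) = -73.14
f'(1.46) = -3.84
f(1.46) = 0.66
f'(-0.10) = 2.40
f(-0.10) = 1.78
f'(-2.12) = 10.48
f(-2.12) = -11.23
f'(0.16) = 1.36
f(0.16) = 2.27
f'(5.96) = -21.84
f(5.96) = -57.12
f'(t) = 2 - 4*t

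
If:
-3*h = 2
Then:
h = -2/3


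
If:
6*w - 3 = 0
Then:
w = 1/2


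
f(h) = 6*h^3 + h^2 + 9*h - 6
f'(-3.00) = 165.00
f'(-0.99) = 24.66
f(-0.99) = -19.75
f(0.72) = 3.24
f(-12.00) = -10338.00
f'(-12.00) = 2577.00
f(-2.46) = -111.41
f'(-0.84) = 20.02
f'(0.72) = 19.77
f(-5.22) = -879.15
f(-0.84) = -16.41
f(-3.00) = -186.00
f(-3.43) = -267.23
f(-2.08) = -74.39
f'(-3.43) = 213.91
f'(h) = 18*h^2 + 2*h + 9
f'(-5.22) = 489.03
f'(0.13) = 9.56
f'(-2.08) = 82.72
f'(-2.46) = 113.01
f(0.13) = -4.80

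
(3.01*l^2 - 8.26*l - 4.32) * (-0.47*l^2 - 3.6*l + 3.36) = -1.4147*l^4 - 6.9538*l^3 + 41.88*l^2 - 12.2016*l - 14.5152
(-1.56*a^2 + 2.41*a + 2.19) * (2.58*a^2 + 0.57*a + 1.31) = -4.0248*a^4 + 5.3286*a^3 + 4.9803*a^2 + 4.4054*a + 2.8689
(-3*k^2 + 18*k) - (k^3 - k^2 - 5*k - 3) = -k^3 - 2*k^2 + 23*k + 3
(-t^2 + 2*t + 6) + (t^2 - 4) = 2*t + 2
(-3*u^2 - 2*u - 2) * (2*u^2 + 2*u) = -6*u^4 - 10*u^3 - 8*u^2 - 4*u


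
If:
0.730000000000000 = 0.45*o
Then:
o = 1.62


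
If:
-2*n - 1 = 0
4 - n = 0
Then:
No Solution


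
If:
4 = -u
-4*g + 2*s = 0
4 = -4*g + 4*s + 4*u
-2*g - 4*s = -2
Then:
No Solution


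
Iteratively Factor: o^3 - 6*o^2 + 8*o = (o - 4)*(o^2 - 2*o) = o*(o - 4)*(o - 2)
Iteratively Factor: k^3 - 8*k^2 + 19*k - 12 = (k - 3)*(k^2 - 5*k + 4) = (k - 4)*(k - 3)*(k - 1)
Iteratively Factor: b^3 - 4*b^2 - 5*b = (b)*(b^2 - 4*b - 5) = b*(b + 1)*(b - 5)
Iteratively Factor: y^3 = (y)*(y^2) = y^2*(y)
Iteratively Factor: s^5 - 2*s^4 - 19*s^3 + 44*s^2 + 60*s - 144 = (s - 3)*(s^4 + s^3 - 16*s^2 - 4*s + 48) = (s - 3)^2*(s^3 + 4*s^2 - 4*s - 16) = (s - 3)^2*(s - 2)*(s^2 + 6*s + 8) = (s - 3)^2*(s - 2)*(s + 2)*(s + 4)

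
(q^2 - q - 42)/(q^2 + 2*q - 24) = (q - 7)/(q - 4)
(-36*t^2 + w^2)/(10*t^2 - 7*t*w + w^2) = (-36*t^2 + w^2)/(10*t^2 - 7*t*w + w^2)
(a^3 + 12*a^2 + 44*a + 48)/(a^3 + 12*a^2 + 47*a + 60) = (a^2 + 8*a + 12)/(a^2 + 8*a + 15)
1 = 1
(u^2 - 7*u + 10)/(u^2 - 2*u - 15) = (u - 2)/(u + 3)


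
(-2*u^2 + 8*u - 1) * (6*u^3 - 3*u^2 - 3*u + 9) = -12*u^5 + 54*u^4 - 24*u^3 - 39*u^2 + 75*u - 9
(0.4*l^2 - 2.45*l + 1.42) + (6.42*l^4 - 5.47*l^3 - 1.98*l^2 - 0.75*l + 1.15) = 6.42*l^4 - 5.47*l^3 - 1.58*l^2 - 3.2*l + 2.57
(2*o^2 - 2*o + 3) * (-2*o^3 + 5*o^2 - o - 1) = -4*o^5 + 14*o^4 - 18*o^3 + 15*o^2 - o - 3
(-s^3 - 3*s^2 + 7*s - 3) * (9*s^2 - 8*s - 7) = -9*s^5 - 19*s^4 + 94*s^3 - 62*s^2 - 25*s + 21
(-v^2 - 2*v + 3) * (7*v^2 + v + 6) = -7*v^4 - 15*v^3 + 13*v^2 - 9*v + 18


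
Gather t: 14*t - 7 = 14*t - 7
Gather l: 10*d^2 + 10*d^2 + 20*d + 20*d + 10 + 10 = 20*d^2 + 40*d + 20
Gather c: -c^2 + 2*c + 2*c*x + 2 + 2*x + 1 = -c^2 + c*(2*x + 2) + 2*x + 3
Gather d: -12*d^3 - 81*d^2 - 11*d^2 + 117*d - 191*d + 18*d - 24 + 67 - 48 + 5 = -12*d^3 - 92*d^2 - 56*d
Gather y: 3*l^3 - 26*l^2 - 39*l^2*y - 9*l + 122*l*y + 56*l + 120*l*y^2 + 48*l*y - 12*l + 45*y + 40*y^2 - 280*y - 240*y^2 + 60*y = 3*l^3 - 26*l^2 + 35*l + y^2*(120*l - 200) + y*(-39*l^2 + 170*l - 175)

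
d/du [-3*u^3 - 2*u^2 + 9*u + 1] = -9*u^2 - 4*u + 9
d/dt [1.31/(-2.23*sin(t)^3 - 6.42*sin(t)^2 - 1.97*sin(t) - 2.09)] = (8.7639*sin(t)^2 + 16.8204*sin(t) + 2.5807)*cos(t)/(2.23*sin(t)^3 + 6.42*sin(t)^2 + 1.97*sin(t) + 2.09)^2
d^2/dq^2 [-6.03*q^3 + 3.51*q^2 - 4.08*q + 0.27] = 7.02 - 36.18*q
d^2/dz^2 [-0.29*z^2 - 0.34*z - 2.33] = -0.580000000000000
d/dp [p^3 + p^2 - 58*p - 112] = 3*p^2 + 2*p - 58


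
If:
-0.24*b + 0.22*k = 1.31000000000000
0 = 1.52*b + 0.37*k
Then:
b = -1.15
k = 4.71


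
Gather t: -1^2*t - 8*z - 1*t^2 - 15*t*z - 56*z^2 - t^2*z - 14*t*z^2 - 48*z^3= t^2*(-z - 1) + t*(-14*z^2 - 15*z - 1) - 48*z^3 - 56*z^2 - 8*z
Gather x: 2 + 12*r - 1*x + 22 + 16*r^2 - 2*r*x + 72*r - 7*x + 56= 16*r^2 + 84*r + x*(-2*r - 8) + 80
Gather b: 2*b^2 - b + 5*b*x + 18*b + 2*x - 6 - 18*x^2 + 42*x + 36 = 2*b^2 + b*(5*x + 17) - 18*x^2 + 44*x + 30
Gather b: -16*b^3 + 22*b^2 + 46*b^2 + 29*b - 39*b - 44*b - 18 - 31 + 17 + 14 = -16*b^3 + 68*b^2 - 54*b - 18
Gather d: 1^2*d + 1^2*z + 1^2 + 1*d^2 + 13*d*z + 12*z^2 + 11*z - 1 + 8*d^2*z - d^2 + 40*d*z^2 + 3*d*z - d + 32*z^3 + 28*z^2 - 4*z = 8*d^2*z + d*(40*z^2 + 16*z) + 32*z^3 + 40*z^2 + 8*z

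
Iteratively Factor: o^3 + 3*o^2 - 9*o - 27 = (o + 3)*(o^2 - 9) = (o + 3)^2*(o - 3)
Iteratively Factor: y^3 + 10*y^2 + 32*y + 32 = (y + 2)*(y^2 + 8*y + 16) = (y + 2)*(y + 4)*(y + 4)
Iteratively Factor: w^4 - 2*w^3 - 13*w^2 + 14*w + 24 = (w + 3)*(w^3 - 5*w^2 + 2*w + 8) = (w + 1)*(w + 3)*(w^2 - 6*w + 8) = (w - 2)*(w + 1)*(w + 3)*(w - 4)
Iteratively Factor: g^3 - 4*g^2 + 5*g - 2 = (g - 1)*(g^2 - 3*g + 2) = (g - 2)*(g - 1)*(g - 1)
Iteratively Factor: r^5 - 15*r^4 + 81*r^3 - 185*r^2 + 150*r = (r - 5)*(r^4 - 10*r^3 + 31*r^2 - 30*r) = (r - 5)^2*(r^3 - 5*r^2 + 6*r) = (r - 5)^2*(r - 2)*(r^2 - 3*r) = r*(r - 5)^2*(r - 2)*(r - 3)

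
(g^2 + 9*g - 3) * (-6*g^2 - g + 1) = -6*g^4 - 55*g^3 + 10*g^2 + 12*g - 3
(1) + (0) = 1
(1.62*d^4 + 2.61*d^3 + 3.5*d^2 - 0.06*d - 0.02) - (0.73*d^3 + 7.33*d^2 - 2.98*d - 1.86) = 1.62*d^4 + 1.88*d^3 - 3.83*d^2 + 2.92*d + 1.84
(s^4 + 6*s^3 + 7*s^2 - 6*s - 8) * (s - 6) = s^5 - 29*s^3 - 48*s^2 + 28*s + 48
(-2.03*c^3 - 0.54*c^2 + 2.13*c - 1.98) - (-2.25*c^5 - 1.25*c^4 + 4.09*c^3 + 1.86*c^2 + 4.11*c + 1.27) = 2.25*c^5 + 1.25*c^4 - 6.12*c^3 - 2.4*c^2 - 1.98*c - 3.25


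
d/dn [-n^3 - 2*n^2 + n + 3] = -3*n^2 - 4*n + 1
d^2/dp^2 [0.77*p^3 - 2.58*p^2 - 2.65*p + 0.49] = 4.62*p - 5.16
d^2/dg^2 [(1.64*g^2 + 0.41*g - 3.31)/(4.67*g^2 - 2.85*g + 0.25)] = (61.538458*g^3 - 444.612954*g^2 + 261.45462*g - 45.25285)/(101.847563*g^6 - 186.466095*g^5 + 130.1529*g^4 - 43.113375*g^3 + 6.9675*g^2 - 0.534375*g + 0.015625)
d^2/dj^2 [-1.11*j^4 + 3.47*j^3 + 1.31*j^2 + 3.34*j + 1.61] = -13.32*j^2 + 20.82*j + 2.62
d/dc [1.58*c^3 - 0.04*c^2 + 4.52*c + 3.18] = 4.74*c^2 - 0.08*c + 4.52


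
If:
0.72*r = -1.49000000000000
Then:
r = -2.07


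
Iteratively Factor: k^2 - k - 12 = (k - 4)*(k + 3)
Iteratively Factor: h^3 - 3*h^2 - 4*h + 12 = (h - 2)*(h^2 - h - 6) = (h - 2)*(h + 2)*(h - 3)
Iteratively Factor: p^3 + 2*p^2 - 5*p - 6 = (p + 3)*(p^2 - p - 2) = (p + 1)*(p + 3)*(p - 2)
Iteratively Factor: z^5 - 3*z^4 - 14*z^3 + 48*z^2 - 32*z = (z - 4)*(z^4 + z^3 - 10*z^2 + 8*z) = (z - 4)*(z - 2)*(z^3 + 3*z^2 - 4*z) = z*(z - 4)*(z - 2)*(z^2 + 3*z - 4) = z*(z - 4)*(z - 2)*(z + 4)*(z - 1)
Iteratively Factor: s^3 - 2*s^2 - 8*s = (s + 2)*(s^2 - 4*s) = s*(s + 2)*(s - 4)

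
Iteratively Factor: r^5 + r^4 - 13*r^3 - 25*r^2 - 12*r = (r + 1)*(r^4 - 13*r^2 - 12*r) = (r + 1)*(r + 3)*(r^3 - 3*r^2 - 4*r) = (r + 1)^2*(r + 3)*(r^2 - 4*r) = (r - 4)*(r + 1)^2*(r + 3)*(r)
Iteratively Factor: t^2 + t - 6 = (t - 2)*(t + 3)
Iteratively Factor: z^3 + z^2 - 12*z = (z - 3)*(z^2 + 4*z) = z*(z - 3)*(z + 4)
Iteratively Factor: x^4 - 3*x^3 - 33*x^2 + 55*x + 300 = (x - 5)*(x^3 + 2*x^2 - 23*x - 60) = (x - 5)*(x + 3)*(x^2 - x - 20) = (x - 5)*(x + 3)*(x + 4)*(x - 5)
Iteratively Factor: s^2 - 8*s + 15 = (s - 5)*(s - 3)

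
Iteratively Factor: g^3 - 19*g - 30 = (g + 2)*(g^2 - 2*g - 15) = (g + 2)*(g + 3)*(g - 5)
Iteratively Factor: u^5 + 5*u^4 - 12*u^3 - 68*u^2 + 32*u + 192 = (u + 4)*(u^4 + u^3 - 16*u^2 - 4*u + 48) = (u + 2)*(u + 4)*(u^3 - u^2 - 14*u + 24) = (u + 2)*(u + 4)^2*(u^2 - 5*u + 6) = (u - 3)*(u + 2)*(u + 4)^2*(u - 2)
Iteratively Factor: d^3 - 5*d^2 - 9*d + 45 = (d - 3)*(d^2 - 2*d - 15) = (d - 3)*(d + 3)*(d - 5)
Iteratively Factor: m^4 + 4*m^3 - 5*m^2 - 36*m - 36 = (m - 3)*(m^3 + 7*m^2 + 16*m + 12) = (m - 3)*(m + 3)*(m^2 + 4*m + 4) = (m - 3)*(m + 2)*(m + 3)*(m + 2)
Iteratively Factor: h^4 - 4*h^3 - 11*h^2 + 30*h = (h - 2)*(h^3 - 2*h^2 - 15*h) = h*(h - 2)*(h^2 - 2*h - 15) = h*(h - 5)*(h - 2)*(h + 3)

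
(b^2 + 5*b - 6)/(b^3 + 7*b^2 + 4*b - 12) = 1/(b + 2)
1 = 1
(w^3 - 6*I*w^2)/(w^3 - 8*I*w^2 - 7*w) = w*(-w + 6*I)/(-w^2 + 8*I*w + 7)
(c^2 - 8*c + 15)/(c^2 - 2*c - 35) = (-c^2 + 8*c - 15)/(-c^2 + 2*c + 35)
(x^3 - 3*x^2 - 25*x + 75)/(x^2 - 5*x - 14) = (-x^3 + 3*x^2 + 25*x - 75)/(-x^2 + 5*x + 14)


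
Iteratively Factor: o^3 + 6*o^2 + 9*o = (o + 3)*(o^2 + 3*o) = (o + 3)^2*(o)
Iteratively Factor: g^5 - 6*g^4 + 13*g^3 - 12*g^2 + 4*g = (g - 2)*(g^4 - 4*g^3 + 5*g^2 - 2*g) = (g - 2)*(g - 1)*(g^3 - 3*g^2 + 2*g) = (g - 2)^2*(g - 1)*(g^2 - g) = (g - 2)^2*(g - 1)^2*(g)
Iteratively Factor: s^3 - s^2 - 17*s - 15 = (s - 5)*(s^2 + 4*s + 3) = (s - 5)*(s + 1)*(s + 3)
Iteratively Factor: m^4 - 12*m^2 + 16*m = (m)*(m^3 - 12*m + 16) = m*(m + 4)*(m^2 - 4*m + 4) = m*(m - 2)*(m + 4)*(m - 2)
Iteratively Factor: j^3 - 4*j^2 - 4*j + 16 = (j - 2)*(j^2 - 2*j - 8) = (j - 4)*(j - 2)*(j + 2)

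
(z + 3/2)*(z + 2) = z^2 + 7*z/2 + 3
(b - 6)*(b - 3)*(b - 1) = b^3 - 10*b^2 + 27*b - 18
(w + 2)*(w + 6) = w^2 + 8*w + 12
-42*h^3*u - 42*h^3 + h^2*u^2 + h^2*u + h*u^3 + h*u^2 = (-6*h + u)*(7*h + u)*(h*u + h)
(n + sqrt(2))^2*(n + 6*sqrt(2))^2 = n^4 + 14*sqrt(2)*n^3 + 122*n^2 + 168*sqrt(2)*n + 144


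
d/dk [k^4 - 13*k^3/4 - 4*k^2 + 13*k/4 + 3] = 4*k^3 - 39*k^2/4 - 8*k + 13/4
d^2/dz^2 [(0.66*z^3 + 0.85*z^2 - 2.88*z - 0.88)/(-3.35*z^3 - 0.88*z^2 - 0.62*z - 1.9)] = (-15.18689*z^6 + 202.14972*z^5 + 230.45454*z^4 + 112.375516*z^3 - 201.056688*z^2 - 73.914192*z - 15.188456)/(37.595375*z^9 + 29.6274*z^8 + 28.65657*z^7 + 75.616282*z^6 + 38.910804*z^5 + 29.106696*z^4 + 42.738668*z^3 + 11.72148*z^2 + 6.7146*z + 6.859)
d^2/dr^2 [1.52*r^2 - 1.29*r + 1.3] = 3.04000000000000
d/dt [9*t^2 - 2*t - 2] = 18*t - 2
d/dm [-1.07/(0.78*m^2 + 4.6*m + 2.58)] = (1.6692*m + 4.922)/(0.78*m^2 + 4.6*m + 2.58)^2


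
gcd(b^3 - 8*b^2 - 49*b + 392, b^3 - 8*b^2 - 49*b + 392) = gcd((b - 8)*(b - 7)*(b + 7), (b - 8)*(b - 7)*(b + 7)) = b^3 - 8*b^2 - 49*b + 392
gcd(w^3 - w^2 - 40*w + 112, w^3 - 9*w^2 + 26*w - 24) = w - 4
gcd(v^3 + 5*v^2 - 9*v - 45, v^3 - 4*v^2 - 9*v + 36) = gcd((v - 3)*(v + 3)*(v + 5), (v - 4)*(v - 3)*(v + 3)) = v^2 - 9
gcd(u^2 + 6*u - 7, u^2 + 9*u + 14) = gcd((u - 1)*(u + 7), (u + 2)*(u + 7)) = u + 7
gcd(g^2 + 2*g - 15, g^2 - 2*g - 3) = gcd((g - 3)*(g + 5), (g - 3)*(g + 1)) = g - 3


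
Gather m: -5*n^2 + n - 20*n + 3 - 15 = -5*n^2 - 19*n - 12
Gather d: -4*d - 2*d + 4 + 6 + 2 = 12 - 6*d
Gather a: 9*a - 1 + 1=9*a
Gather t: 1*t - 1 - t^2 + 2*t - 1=-t^2 + 3*t - 2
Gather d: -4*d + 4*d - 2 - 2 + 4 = 0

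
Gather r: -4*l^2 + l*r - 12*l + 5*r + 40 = -4*l^2 - 12*l + r*(l + 5) + 40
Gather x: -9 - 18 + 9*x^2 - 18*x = 9*x^2 - 18*x - 27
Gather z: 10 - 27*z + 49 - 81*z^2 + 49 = -81*z^2 - 27*z + 108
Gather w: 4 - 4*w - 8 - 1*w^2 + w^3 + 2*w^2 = w^3 + w^2 - 4*w - 4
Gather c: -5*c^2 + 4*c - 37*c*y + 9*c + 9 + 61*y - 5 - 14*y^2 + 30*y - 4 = -5*c^2 + c*(13 - 37*y) - 14*y^2 + 91*y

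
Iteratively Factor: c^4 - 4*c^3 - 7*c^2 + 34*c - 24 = (c - 2)*(c^3 - 2*c^2 - 11*c + 12) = (c - 2)*(c + 3)*(c^2 - 5*c + 4) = (c - 2)*(c - 1)*(c + 3)*(c - 4)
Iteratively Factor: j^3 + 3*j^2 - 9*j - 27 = (j - 3)*(j^2 + 6*j + 9) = (j - 3)*(j + 3)*(j + 3)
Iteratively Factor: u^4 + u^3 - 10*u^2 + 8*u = (u - 2)*(u^3 + 3*u^2 - 4*u) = (u - 2)*(u - 1)*(u^2 + 4*u) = u*(u - 2)*(u - 1)*(u + 4)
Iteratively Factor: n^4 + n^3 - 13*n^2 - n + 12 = (n + 1)*(n^3 - 13*n + 12) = (n - 1)*(n + 1)*(n^2 + n - 12) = (n - 1)*(n + 1)*(n + 4)*(n - 3)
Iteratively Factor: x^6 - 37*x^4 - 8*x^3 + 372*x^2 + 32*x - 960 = (x + 4)*(x^5 - 4*x^4 - 21*x^3 + 76*x^2 + 68*x - 240) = (x - 5)*(x + 4)*(x^4 + x^3 - 16*x^2 - 4*x + 48) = (x - 5)*(x + 2)*(x + 4)*(x^3 - x^2 - 14*x + 24) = (x - 5)*(x - 3)*(x + 2)*(x + 4)*(x^2 + 2*x - 8) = (x - 5)*(x - 3)*(x + 2)*(x + 4)^2*(x - 2)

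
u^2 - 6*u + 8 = (u - 4)*(u - 2)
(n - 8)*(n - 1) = n^2 - 9*n + 8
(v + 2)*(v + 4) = v^2 + 6*v + 8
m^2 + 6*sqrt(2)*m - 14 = (m - sqrt(2))*(m + 7*sqrt(2))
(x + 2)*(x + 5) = x^2 + 7*x + 10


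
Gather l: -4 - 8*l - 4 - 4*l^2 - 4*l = -4*l^2 - 12*l - 8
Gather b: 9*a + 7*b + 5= 9*a + 7*b + 5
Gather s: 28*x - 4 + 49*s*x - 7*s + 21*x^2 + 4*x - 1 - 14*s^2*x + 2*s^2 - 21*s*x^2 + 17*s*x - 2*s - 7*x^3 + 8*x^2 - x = s^2*(2 - 14*x) + s*(-21*x^2 + 66*x - 9) - 7*x^3 + 29*x^2 + 31*x - 5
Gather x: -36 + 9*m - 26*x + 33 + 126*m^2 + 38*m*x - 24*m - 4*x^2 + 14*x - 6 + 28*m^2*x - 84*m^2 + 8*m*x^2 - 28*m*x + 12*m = 42*m^2 - 3*m + x^2*(8*m - 4) + x*(28*m^2 + 10*m - 12) - 9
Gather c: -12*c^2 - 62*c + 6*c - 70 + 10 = -12*c^2 - 56*c - 60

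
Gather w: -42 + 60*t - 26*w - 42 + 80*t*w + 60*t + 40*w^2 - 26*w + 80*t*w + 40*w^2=120*t + 80*w^2 + w*(160*t - 52) - 84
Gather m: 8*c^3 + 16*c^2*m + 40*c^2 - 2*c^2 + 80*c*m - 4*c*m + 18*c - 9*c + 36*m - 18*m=8*c^3 + 38*c^2 + 9*c + m*(16*c^2 + 76*c + 18)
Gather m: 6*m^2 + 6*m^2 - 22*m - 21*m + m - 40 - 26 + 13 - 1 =12*m^2 - 42*m - 54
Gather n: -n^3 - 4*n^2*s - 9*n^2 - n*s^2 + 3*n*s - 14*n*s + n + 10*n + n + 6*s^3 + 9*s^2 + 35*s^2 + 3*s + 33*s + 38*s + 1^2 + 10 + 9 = -n^3 + n^2*(-4*s - 9) + n*(-s^2 - 11*s + 12) + 6*s^3 + 44*s^2 + 74*s + 20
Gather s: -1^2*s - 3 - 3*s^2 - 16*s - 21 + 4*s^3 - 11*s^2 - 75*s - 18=4*s^3 - 14*s^2 - 92*s - 42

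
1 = 1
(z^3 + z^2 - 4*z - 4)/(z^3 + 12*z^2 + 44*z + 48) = (z^2 - z - 2)/(z^2 + 10*z + 24)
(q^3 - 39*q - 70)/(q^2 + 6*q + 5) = (q^2 - 5*q - 14)/(q + 1)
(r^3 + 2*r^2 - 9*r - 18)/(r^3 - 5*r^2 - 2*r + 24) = (r + 3)/(r - 4)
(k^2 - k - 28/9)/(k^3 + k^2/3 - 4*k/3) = (k - 7/3)/(k*(k - 1))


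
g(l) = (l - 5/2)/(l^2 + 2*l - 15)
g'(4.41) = -0.04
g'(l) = (-2*l - 2)*(l - 5/2)/(l^2 + 2*l - 15)^2 + 1/(l^2 + 2*l - 15) = (l^2 + 2*l - (l + 1)*(2*l - 5) - 15)/(l^2 + 2*l - 15)^2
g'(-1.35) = -0.07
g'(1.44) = -0.05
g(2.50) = 0.00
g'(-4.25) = -1.67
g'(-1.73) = -0.09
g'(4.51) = -0.04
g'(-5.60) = -2.61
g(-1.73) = 0.27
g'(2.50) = -0.27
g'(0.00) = -0.04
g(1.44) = 0.11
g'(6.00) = -0.01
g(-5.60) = -1.57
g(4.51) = 0.14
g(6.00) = 0.11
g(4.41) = 0.14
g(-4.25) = 1.24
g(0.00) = 0.17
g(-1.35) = 0.24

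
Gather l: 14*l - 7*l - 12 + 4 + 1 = 7*l - 7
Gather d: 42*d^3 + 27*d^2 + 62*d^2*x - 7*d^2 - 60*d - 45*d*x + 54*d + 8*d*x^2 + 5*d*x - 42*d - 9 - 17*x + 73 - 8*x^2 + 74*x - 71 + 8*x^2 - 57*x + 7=42*d^3 + d^2*(62*x + 20) + d*(8*x^2 - 40*x - 48)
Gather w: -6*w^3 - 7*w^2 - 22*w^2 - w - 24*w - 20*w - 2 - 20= -6*w^3 - 29*w^2 - 45*w - 22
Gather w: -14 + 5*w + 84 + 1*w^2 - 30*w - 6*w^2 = -5*w^2 - 25*w + 70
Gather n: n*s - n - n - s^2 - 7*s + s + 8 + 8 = n*(s - 2) - s^2 - 6*s + 16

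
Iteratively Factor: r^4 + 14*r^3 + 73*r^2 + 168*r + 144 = (r + 4)*(r^3 + 10*r^2 + 33*r + 36) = (r + 3)*(r + 4)*(r^2 + 7*r + 12) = (r + 3)*(r + 4)^2*(r + 3)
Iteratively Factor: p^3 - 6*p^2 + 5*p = (p)*(p^2 - 6*p + 5) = p*(p - 1)*(p - 5)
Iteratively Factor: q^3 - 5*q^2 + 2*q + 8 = (q + 1)*(q^2 - 6*q + 8) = (q - 4)*(q + 1)*(q - 2)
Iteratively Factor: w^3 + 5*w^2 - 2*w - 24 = (w - 2)*(w^2 + 7*w + 12) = (w - 2)*(w + 4)*(w + 3)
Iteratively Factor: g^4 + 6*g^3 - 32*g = (g + 4)*(g^3 + 2*g^2 - 8*g) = g*(g + 4)*(g^2 + 2*g - 8) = g*(g + 4)^2*(g - 2)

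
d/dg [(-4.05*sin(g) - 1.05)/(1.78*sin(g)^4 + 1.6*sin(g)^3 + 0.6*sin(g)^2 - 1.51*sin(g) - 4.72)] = (21.627*sin(g)^4 + 20.436*sin(g)^3 + 7.47*sin(g)^2 + 1.26*sin(g) + 17.5305)*cos(g)/(3.1684*sin(g)^8 + 5.696*sin(g)^7 + 4.696*sin(g)^6 - 3.4556*sin(g)^5 - 21.2752*sin(g)^4 - 16.916*sin(g)^3 - 3.3839*sin(g)^2 + 14.2544*sin(g) + 22.2784)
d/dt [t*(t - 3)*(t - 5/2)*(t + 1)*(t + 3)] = 5*t^4 - 6*t^3 - 69*t^2/2 + 27*t + 45/2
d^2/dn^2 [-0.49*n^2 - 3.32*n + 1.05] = -0.980000000000000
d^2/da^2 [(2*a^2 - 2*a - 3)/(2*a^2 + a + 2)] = 6*(-4*a^3 - 20*a^2 + 2*a + 7)/(8*a^6 + 12*a^5 + 30*a^4 + 25*a^3 + 30*a^2 + 12*a + 8)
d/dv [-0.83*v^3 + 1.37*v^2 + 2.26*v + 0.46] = -2.49*v^2 + 2.74*v + 2.26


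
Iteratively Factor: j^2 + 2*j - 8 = (j + 4)*(j - 2)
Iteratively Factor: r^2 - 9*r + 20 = (r - 4)*(r - 5)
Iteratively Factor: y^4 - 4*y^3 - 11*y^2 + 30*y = (y - 5)*(y^3 + y^2 - 6*y) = y*(y - 5)*(y^2 + y - 6) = y*(y - 5)*(y + 3)*(y - 2)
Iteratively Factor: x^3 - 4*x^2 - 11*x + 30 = (x - 2)*(x^2 - 2*x - 15) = (x - 2)*(x + 3)*(x - 5)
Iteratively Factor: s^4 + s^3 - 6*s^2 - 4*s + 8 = (s - 2)*(s^3 + 3*s^2 - 4) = (s - 2)*(s + 2)*(s^2 + s - 2) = (s - 2)*(s + 2)^2*(s - 1)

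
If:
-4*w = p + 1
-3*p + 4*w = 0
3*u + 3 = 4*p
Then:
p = -1/4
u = -4/3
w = -3/16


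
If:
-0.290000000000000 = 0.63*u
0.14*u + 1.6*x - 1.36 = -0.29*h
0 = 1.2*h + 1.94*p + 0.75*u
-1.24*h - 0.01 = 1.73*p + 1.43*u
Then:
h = 2.00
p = -1.06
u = -0.46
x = 0.53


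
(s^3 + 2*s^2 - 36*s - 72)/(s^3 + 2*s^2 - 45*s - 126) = (s^2 - 4*s - 12)/(s^2 - 4*s - 21)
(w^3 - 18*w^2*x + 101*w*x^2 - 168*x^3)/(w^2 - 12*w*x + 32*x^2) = (-w^2 + 10*w*x - 21*x^2)/(-w + 4*x)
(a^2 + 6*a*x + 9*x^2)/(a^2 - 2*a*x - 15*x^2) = (-a - 3*x)/(-a + 5*x)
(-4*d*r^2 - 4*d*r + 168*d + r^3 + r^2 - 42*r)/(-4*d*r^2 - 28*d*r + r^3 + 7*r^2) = (r - 6)/r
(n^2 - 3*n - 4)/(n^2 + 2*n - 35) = (n^2 - 3*n - 4)/(n^2 + 2*n - 35)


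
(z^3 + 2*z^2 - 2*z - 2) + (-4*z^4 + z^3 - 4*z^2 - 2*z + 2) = -4*z^4 + 2*z^3 - 2*z^2 - 4*z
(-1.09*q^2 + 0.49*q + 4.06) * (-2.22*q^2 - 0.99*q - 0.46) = 2.4198*q^4 - 0.00869999999999993*q^3 - 8.9969*q^2 - 4.2448*q - 1.8676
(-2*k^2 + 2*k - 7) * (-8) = 16*k^2 - 16*k + 56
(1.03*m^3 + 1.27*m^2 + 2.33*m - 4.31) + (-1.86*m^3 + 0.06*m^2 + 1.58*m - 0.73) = -0.83*m^3 + 1.33*m^2 + 3.91*m - 5.04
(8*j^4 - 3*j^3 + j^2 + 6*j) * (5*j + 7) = 40*j^5 + 41*j^4 - 16*j^3 + 37*j^2 + 42*j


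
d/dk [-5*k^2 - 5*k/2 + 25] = -10*k - 5/2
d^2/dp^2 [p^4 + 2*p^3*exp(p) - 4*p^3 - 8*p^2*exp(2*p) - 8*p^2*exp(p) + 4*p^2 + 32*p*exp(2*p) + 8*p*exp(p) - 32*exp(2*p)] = 2*p^3*exp(p) - 32*p^2*exp(2*p) + 4*p^2*exp(p) + 12*p^2 + 64*p*exp(2*p) - 12*p*exp(p) - 24*p - 16*exp(2*p) + 8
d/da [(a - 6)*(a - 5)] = 2*a - 11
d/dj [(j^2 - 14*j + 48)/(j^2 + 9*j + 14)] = (23*j^2 - 68*j - 628)/(j^4 + 18*j^3 + 109*j^2 + 252*j + 196)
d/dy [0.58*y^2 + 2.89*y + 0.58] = 1.16*y + 2.89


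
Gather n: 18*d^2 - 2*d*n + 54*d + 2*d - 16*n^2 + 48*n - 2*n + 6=18*d^2 + 56*d - 16*n^2 + n*(46 - 2*d) + 6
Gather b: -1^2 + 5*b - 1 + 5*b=10*b - 2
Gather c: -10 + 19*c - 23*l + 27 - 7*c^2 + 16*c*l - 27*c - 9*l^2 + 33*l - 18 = -7*c^2 + c*(16*l - 8) - 9*l^2 + 10*l - 1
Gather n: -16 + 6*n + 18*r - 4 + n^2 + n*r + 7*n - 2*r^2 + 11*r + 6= n^2 + n*(r + 13) - 2*r^2 + 29*r - 14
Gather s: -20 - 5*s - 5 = -5*s - 25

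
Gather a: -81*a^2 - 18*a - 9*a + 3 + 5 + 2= -81*a^2 - 27*a + 10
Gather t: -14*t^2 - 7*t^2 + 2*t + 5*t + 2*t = -21*t^2 + 9*t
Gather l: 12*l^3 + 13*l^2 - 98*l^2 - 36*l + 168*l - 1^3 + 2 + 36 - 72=12*l^3 - 85*l^2 + 132*l - 35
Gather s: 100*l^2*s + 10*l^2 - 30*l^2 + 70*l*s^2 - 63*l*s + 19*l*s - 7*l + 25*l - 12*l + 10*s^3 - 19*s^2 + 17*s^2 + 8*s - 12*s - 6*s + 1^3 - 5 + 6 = -20*l^2 + 6*l + 10*s^3 + s^2*(70*l - 2) + s*(100*l^2 - 44*l - 10) + 2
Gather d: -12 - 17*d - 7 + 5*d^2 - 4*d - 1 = 5*d^2 - 21*d - 20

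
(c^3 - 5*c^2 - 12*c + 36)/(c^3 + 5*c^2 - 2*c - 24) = (c - 6)/(c + 4)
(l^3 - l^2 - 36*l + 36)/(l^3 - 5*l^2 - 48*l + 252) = (l^2 + 5*l - 6)/(l^2 + l - 42)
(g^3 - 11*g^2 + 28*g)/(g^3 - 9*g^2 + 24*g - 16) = g*(g - 7)/(g^2 - 5*g + 4)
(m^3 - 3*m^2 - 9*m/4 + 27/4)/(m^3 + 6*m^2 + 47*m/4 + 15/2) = (2*m^2 - 9*m + 9)/(2*m^2 + 9*m + 10)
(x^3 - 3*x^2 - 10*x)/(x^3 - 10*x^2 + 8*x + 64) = x*(x - 5)/(x^2 - 12*x + 32)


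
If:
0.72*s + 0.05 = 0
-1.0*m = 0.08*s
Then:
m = 0.01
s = -0.07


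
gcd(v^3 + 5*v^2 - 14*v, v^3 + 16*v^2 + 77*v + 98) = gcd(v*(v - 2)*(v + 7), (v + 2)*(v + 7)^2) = v + 7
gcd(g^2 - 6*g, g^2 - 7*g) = g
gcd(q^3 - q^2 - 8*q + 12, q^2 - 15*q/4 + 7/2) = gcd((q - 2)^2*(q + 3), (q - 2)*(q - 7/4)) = q - 2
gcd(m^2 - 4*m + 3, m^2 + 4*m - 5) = m - 1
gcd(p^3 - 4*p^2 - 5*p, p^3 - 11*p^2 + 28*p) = p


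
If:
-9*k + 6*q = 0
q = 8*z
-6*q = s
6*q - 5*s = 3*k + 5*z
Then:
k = 0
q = 0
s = 0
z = 0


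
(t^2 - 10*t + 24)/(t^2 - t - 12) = (t - 6)/(t + 3)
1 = 1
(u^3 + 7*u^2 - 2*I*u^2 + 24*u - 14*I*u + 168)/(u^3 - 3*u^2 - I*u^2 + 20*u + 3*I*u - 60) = (u^2 + u*(7 - 6*I) - 42*I)/(u^2 - u*(3 + 5*I) + 15*I)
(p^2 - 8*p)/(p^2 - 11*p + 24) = p/(p - 3)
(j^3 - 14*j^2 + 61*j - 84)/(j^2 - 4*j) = j - 10 + 21/j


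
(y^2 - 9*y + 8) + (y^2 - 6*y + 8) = 2*y^2 - 15*y + 16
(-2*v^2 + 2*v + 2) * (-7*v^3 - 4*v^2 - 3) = 14*v^5 - 6*v^4 - 22*v^3 - 2*v^2 - 6*v - 6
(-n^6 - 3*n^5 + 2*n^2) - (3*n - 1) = -n^6 - 3*n^5 + 2*n^2 - 3*n + 1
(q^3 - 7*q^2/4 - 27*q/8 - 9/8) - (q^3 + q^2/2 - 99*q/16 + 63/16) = -9*q^2/4 + 45*q/16 - 81/16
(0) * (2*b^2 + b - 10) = 0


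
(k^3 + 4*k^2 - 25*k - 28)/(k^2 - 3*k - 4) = k + 7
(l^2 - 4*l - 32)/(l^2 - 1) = (l^2 - 4*l - 32)/(l^2 - 1)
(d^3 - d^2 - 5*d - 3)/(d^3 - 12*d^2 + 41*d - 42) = (d^2 + 2*d + 1)/(d^2 - 9*d + 14)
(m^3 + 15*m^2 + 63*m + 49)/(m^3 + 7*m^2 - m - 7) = (m + 7)/(m - 1)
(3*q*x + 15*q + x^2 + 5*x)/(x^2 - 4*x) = (3*q*x + 15*q + x^2 + 5*x)/(x*(x - 4))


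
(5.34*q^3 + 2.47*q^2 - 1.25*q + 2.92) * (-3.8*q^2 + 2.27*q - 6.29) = -20.292*q^5 + 2.7358*q^4 - 23.2317*q^3 - 29.4698*q^2 + 14.4909*q - 18.3668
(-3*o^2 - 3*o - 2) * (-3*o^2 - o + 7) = 9*o^4 + 12*o^3 - 12*o^2 - 19*o - 14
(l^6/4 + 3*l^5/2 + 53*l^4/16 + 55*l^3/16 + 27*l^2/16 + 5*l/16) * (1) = l^6/4 + 3*l^5/2 + 53*l^4/16 + 55*l^3/16 + 27*l^2/16 + 5*l/16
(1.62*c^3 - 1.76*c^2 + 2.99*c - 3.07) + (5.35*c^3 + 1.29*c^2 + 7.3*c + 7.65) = 6.97*c^3 - 0.47*c^2 + 10.29*c + 4.58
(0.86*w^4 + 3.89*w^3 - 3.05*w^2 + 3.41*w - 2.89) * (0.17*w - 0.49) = 0.1462*w^5 + 0.2399*w^4 - 2.4246*w^3 + 2.0742*w^2 - 2.1622*w + 1.4161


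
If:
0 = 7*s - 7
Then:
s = 1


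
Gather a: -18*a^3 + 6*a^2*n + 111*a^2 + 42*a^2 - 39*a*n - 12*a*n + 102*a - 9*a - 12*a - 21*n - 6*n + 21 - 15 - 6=-18*a^3 + a^2*(6*n + 153) + a*(81 - 51*n) - 27*n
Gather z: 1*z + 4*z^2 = 4*z^2 + z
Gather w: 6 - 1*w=6 - w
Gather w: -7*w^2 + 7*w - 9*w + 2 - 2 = -7*w^2 - 2*w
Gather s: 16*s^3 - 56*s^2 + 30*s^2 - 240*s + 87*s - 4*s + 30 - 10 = 16*s^3 - 26*s^2 - 157*s + 20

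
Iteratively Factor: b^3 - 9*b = (b)*(b^2 - 9) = b*(b + 3)*(b - 3)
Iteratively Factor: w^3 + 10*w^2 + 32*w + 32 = (w + 2)*(w^2 + 8*w + 16) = (w + 2)*(w + 4)*(w + 4)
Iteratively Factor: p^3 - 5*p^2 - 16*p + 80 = (p - 5)*(p^2 - 16) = (p - 5)*(p - 4)*(p + 4)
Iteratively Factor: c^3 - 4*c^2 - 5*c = (c - 5)*(c^2 + c) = (c - 5)*(c + 1)*(c)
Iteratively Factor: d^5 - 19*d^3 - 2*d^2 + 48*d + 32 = (d - 4)*(d^4 + 4*d^3 - 3*d^2 - 14*d - 8) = (d - 4)*(d + 4)*(d^3 - 3*d - 2) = (d - 4)*(d + 1)*(d + 4)*(d^2 - d - 2) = (d - 4)*(d - 2)*(d + 1)*(d + 4)*(d + 1)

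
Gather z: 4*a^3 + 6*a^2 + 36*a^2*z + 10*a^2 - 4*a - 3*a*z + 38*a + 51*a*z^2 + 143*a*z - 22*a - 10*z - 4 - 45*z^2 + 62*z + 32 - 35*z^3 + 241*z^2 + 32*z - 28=4*a^3 + 16*a^2 + 12*a - 35*z^3 + z^2*(51*a + 196) + z*(36*a^2 + 140*a + 84)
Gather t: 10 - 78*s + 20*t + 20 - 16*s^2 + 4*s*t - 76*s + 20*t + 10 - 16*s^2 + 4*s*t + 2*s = -32*s^2 - 152*s + t*(8*s + 40) + 40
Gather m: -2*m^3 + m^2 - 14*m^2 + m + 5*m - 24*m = -2*m^3 - 13*m^2 - 18*m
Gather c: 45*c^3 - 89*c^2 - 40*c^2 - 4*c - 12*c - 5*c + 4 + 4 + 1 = 45*c^3 - 129*c^2 - 21*c + 9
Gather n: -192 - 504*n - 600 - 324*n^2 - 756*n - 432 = -324*n^2 - 1260*n - 1224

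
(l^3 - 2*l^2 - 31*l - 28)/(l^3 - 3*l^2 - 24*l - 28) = (l^2 + 5*l + 4)/(l^2 + 4*l + 4)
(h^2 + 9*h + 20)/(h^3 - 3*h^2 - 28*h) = (h + 5)/(h*(h - 7))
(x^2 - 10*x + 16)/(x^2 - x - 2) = (x - 8)/(x + 1)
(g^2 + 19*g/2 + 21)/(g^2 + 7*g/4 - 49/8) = 4*(g + 6)/(4*g - 7)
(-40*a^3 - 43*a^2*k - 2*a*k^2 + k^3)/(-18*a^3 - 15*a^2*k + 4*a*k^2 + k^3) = (40*a^2 + 3*a*k - k^2)/(18*a^2 - 3*a*k - k^2)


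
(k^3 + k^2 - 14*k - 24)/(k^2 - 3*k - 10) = (k^2 - k - 12)/(k - 5)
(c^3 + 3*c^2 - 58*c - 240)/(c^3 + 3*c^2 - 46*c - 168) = (c^2 - 3*c - 40)/(c^2 - 3*c - 28)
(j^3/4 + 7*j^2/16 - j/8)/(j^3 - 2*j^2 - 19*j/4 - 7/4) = j*(-4*j^2 - 7*j + 2)/(4*(-4*j^3 + 8*j^2 + 19*j + 7))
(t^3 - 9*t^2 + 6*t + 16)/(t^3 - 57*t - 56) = (t - 2)/(t + 7)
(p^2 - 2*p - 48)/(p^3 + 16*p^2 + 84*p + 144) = (p - 8)/(p^2 + 10*p + 24)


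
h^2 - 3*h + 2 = (h - 2)*(h - 1)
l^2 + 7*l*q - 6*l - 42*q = (l - 6)*(l + 7*q)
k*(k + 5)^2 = k^3 + 10*k^2 + 25*k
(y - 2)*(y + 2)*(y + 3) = y^3 + 3*y^2 - 4*y - 12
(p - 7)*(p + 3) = p^2 - 4*p - 21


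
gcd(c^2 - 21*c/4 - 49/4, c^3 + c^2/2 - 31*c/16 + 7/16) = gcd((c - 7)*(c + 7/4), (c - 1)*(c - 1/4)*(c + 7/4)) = c + 7/4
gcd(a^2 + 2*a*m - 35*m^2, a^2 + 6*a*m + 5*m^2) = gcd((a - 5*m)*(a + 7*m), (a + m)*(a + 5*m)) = 1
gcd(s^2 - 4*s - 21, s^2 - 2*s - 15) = s + 3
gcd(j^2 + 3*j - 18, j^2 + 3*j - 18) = j^2 + 3*j - 18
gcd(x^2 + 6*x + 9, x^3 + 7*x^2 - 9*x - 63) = x + 3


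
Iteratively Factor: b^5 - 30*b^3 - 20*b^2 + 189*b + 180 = (b - 3)*(b^4 + 3*b^3 - 21*b^2 - 83*b - 60) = (b - 3)*(b + 4)*(b^3 - b^2 - 17*b - 15) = (b - 3)*(b + 3)*(b + 4)*(b^2 - 4*b - 5) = (b - 3)*(b + 1)*(b + 3)*(b + 4)*(b - 5)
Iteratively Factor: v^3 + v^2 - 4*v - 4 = (v + 2)*(v^2 - v - 2) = (v - 2)*(v + 2)*(v + 1)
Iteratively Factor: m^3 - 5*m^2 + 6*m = (m - 3)*(m^2 - 2*m) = m*(m - 3)*(m - 2)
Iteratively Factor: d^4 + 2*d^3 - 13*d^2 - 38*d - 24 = (d + 1)*(d^3 + d^2 - 14*d - 24) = (d + 1)*(d + 3)*(d^2 - 2*d - 8) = (d + 1)*(d + 2)*(d + 3)*(d - 4)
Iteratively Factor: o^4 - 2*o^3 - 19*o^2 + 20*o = (o + 4)*(o^3 - 6*o^2 + 5*o) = (o - 5)*(o + 4)*(o^2 - o) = (o - 5)*(o - 1)*(o + 4)*(o)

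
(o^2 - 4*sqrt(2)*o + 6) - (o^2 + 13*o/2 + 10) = -13*o/2 - 4*sqrt(2)*o - 4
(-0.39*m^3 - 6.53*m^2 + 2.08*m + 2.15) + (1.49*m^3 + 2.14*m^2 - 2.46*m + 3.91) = 1.1*m^3 - 4.39*m^2 - 0.38*m + 6.06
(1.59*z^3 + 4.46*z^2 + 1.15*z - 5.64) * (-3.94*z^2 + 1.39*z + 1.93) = -6.2646*z^5 - 15.3623*z^4 + 4.7371*z^3 + 32.4279*z^2 - 5.6201*z - 10.8852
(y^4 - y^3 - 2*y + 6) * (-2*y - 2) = -2*y^5 + 2*y^3 + 4*y^2 - 8*y - 12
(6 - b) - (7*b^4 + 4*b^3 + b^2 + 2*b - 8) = -7*b^4 - 4*b^3 - b^2 - 3*b + 14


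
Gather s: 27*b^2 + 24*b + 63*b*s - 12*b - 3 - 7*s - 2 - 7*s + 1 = 27*b^2 + 12*b + s*(63*b - 14) - 4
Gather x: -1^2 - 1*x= -x - 1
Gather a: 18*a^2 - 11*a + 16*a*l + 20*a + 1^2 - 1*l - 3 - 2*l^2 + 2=18*a^2 + a*(16*l + 9) - 2*l^2 - l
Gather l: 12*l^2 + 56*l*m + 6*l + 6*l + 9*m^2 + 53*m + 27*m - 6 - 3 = 12*l^2 + l*(56*m + 12) + 9*m^2 + 80*m - 9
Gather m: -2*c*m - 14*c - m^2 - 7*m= -14*c - m^2 + m*(-2*c - 7)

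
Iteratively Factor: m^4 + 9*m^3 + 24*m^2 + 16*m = (m)*(m^3 + 9*m^2 + 24*m + 16) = m*(m + 4)*(m^2 + 5*m + 4) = m*(m + 1)*(m + 4)*(m + 4)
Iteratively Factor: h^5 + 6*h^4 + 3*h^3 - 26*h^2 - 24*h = (h + 4)*(h^4 + 2*h^3 - 5*h^2 - 6*h) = (h - 2)*(h + 4)*(h^3 + 4*h^2 + 3*h) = h*(h - 2)*(h + 4)*(h^2 + 4*h + 3) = h*(h - 2)*(h + 1)*(h + 4)*(h + 3)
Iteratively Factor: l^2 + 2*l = (l + 2)*(l)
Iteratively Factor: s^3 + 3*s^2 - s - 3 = (s + 3)*(s^2 - 1) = (s - 1)*(s + 3)*(s + 1)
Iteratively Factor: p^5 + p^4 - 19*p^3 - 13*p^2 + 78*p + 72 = (p + 1)*(p^4 - 19*p^2 + 6*p + 72) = (p - 3)*(p + 1)*(p^3 + 3*p^2 - 10*p - 24) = (p - 3)*(p + 1)*(p + 2)*(p^2 + p - 12) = (p - 3)^2*(p + 1)*(p + 2)*(p + 4)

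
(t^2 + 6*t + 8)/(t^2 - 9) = (t^2 + 6*t + 8)/(t^2 - 9)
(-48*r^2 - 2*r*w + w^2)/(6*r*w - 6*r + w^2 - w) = (-8*r + w)/(w - 1)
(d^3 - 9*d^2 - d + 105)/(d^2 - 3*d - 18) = (d^2 - 12*d + 35)/(d - 6)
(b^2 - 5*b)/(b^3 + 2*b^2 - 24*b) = (b - 5)/(b^2 + 2*b - 24)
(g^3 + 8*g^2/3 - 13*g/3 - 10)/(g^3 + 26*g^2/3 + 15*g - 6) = (3*g^2 - g - 10)/(3*g^2 + 17*g - 6)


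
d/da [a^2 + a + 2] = 2*a + 1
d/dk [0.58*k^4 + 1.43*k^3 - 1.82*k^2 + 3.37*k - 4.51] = 2.32*k^3 + 4.29*k^2 - 3.64*k + 3.37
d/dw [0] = 0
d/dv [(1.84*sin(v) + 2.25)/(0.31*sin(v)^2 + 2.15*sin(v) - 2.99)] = (-1.395*sin(v) + 0.2852*cos(2*v) - 10.6243)*cos(v)/(0.31*sin(v)^2 + 2.15*sin(v) - 2.99)^2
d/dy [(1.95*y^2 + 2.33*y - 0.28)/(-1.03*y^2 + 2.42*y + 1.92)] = (7.1189*y^2 + 6.9112*y + 5.1512)/(1.0609*y^4 - 4.9852*y^3 + 1.9012*y^2 + 9.2928*y + 3.6864)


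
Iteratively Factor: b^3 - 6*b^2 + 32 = (b - 4)*(b^2 - 2*b - 8) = (b - 4)*(b + 2)*(b - 4)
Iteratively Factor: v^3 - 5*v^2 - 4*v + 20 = (v - 2)*(v^2 - 3*v - 10) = (v - 2)*(v + 2)*(v - 5)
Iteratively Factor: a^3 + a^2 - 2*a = (a + 2)*(a^2 - a) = a*(a + 2)*(a - 1)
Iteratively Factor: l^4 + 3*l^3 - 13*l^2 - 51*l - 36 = (l + 1)*(l^3 + 2*l^2 - 15*l - 36) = (l + 1)*(l + 3)*(l^2 - l - 12) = (l - 4)*(l + 1)*(l + 3)*(l + 3)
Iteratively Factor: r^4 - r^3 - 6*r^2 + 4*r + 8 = (r - 2)*(r^3 + r^2 - 4*r - 4) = (r - 2)^2*(r^2 + 3*r + 2) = (r - 2)^2*(r + 1)*(r + 2)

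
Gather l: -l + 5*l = 4*l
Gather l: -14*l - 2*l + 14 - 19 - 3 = -16*l - 8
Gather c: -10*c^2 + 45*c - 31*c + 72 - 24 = -10*c^2 + 14*c + 48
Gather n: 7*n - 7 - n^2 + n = -n^2 + 8*n - 7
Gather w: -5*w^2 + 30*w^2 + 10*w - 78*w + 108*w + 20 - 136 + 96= 25*w^2 + 40*w - 20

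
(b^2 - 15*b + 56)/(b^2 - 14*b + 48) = (b - 7)/(b - 6)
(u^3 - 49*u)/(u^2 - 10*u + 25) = u*(u^2 - 49)/(u^2 - 10*u + 25)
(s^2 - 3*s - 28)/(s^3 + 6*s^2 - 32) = (s - 7)/(s^2 + 2*s - 8)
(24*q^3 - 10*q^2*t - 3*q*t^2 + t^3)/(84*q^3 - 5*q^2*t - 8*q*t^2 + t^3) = (2*q - t)/(7*q - t)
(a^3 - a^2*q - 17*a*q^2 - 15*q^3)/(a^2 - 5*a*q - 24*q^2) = (-a^2 + 4*a*q + 5*q^2)/(-a + 8*q)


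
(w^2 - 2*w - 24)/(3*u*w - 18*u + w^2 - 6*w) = (w + 4)/(3*u + w)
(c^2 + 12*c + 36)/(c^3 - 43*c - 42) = (c + 6)/(c^2 - 6*c - 7)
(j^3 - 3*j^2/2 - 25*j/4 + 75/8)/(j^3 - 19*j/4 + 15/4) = (j - 5/2)/(j - 1)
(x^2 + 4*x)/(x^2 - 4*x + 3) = x*(x + 4)/(x^2 - 4*x + 3)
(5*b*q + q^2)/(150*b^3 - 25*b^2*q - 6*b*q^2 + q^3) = q/(30*b^2 - 11*b*q + q^2)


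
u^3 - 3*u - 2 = (u - 2)*(u + 1)^2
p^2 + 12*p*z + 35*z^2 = (p + 5*z)*(p + 7*z)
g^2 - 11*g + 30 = (g - 6)*(g - 5)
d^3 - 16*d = d*(d - 4)*(d + 4)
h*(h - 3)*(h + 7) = h^3 + 4*h^2 - 21*h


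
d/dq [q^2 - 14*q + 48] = 2*q - 14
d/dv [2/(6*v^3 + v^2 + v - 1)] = 2*(-18*v^2 - 2*v - 1)/(6*v^3 + v^2 + v - 1)^2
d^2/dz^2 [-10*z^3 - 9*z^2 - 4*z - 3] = -60*z - 18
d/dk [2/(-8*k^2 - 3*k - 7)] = 2*(16*k + 3)/(8*k^2 + 3*k + 7)^2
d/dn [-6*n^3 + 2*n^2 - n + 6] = -18*n^2 + 4*n - 1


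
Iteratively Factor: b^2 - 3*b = (b)*(b - 3)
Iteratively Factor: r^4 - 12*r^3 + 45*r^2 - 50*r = (r - 5)*(r^3 - 7*r^2 + 10*r) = (r - 5)*(r - 2)*(r^2 - 5*r) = r*(r - 5)*(r - 2)*(r - 5)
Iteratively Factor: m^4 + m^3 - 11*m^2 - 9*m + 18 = (m + 3)*(m^3 - 2*m^2 - 5*m + 6) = (m + 2)*(m + 3)*(m^2 - 4*m + 3) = (m - 3)*(m + 2)*(m + 3)*(m - 1)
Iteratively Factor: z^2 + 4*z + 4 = (z + 2)*(z + 2)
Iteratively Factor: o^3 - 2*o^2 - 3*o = (o - 3)*(o^2 + o) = o*(o - 3)*(o + 1)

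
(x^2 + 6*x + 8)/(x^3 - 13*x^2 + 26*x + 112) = (x + 4)/(x^2 - 15*x + 56)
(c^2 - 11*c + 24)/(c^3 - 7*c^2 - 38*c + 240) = (c - 3)/(c^2 + c - 30)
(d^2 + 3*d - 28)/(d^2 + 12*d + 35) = (d - 4)/(d + 5)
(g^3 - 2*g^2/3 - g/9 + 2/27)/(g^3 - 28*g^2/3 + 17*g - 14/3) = (g^2 - g/3 - 2/9)/(g^2 - 9*g + 14)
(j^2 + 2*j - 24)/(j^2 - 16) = (j + 6)/(j + 4)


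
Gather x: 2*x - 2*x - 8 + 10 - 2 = 0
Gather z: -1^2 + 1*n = n - 1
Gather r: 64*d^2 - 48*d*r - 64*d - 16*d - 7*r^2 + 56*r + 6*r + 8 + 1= 64*d^2 - 80*d - 7*r^2 + r*(62 - 48*d) + 9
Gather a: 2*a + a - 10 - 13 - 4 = 3*a - 27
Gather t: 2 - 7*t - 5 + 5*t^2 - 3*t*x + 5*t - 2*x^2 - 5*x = 5*t^2 + t*(-3*x - 2) - 2*x^2 - 5*x - 3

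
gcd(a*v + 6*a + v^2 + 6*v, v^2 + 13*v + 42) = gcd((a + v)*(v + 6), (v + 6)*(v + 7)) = v + 6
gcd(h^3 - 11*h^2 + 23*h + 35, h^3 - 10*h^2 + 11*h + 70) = h^2 - 12*h + 35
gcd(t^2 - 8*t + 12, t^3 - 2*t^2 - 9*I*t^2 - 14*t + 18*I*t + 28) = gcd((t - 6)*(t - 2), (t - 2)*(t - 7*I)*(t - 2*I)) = t - 2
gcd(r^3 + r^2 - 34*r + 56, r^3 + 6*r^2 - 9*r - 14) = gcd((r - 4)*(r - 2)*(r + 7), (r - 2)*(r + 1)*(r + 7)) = r^2 + 5*r - 14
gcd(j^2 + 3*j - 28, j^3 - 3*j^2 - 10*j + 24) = j - 4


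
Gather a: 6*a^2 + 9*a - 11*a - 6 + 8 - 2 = 6*a^2 - 2*a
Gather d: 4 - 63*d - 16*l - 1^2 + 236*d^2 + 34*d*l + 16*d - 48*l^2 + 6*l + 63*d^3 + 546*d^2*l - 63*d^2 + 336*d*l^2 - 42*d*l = 63*d^3 + d^2*(546*l + 173) + d*(336*l^2 - 8*l - 47) - 48*l^2 - 10*l + 3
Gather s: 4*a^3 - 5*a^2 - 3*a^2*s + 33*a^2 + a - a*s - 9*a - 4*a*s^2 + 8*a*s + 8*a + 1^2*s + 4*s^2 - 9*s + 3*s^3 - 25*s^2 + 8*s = 4*a^3 + 28*a^2 + 3*s^3 + s^2*(-4*a - 21) + s*(-3*a^2 + 7*a)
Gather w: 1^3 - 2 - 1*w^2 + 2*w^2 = w^2 - 1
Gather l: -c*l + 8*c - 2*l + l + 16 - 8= 8*c + l*(-c - 1) + 8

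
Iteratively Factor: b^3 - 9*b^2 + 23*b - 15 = (b - 1)*(b^2 - 8*b + 15) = (b - 5)*(b - 1)*(b - 3)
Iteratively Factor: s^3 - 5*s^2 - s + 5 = (s - 5)*(s^2 - 1) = (s - 5)*(s + 1)*(s - 1)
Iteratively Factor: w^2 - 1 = (w + 1)*(w - 1)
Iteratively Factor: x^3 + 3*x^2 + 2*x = (x + 2)*(x^2 + x) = (x + 1)*(x + 2)*(x)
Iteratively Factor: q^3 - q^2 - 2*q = (q - 2)*(q^2 + q) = (q - 2)*(q + 1)*(q)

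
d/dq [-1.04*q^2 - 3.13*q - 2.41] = -2.08*q - 3.13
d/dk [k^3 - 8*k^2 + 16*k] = 3*k^2 - 16*k + 16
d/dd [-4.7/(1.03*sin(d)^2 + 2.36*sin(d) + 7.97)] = (9.682*sin(d) + 11.092)*cos(d)/(1.03*sin(d)^2 + 2.36*sin(d) + 7.97)^2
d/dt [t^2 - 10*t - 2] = 2*t - 10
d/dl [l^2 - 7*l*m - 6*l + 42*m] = 2*l - 7*m - 6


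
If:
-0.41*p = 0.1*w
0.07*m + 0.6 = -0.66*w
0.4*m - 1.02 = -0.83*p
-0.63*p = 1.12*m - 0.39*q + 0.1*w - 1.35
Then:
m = 1.98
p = 0.27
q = 2.39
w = -1.12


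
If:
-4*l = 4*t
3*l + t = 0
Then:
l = 0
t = 0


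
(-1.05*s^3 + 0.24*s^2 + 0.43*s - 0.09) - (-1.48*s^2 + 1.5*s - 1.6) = -1.05*s^3 + 1.72*s^2 - 1.07*s + 1.51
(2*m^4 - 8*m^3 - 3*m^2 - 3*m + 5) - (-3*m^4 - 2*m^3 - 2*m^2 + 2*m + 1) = 5*m^4 - 6*m^3 - m^2 - 5*m + 4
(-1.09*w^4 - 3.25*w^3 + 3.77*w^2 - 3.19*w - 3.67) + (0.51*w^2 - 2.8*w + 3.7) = -1.09*w^4 - 3.25*w^3 + 4.28*w^2 - 5.99*w + 0.0300000000000002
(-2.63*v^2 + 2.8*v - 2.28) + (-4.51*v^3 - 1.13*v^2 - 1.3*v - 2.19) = -4.51*v^3 - 3.76*v^2 + 1.5*v - 4.47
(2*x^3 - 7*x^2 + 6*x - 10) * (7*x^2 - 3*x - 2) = 14*x^5 - 55*x^4 + 59*x^3 - 74*x^2 + 18*x + 20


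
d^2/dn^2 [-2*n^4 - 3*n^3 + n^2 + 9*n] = -24*n^2 - 18*n + 2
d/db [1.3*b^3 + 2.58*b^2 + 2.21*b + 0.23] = 3.9*b^2 + 5.16*b + 2.21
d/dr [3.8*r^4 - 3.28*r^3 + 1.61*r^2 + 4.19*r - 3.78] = 15.2*r^3 - 9.84*r^2 + 3.22*r + 4.19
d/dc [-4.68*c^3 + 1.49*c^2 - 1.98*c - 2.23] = -14.04*c^2 + 2.98*c - 1.98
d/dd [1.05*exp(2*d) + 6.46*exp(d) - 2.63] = (2.1*exp(d) + 6.46)*exp(d)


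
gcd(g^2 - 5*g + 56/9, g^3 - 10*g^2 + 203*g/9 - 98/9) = g - 7/3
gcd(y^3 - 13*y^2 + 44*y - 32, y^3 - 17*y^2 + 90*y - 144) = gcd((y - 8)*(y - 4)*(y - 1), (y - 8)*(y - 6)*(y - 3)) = y - 8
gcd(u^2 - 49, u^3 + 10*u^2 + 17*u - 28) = u + 7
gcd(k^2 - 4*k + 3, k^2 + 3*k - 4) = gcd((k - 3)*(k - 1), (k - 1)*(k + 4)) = k - 1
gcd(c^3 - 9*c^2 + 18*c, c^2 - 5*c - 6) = c - 6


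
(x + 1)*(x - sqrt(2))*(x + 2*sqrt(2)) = x^3 + x^2 + sqrt(2)*x^2 - 4*x + sqrt(2)*x - 4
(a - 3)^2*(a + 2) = a^3 - 4*a^2 - 3*a + 18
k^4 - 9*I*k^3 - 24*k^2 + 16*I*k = k*(k - 4*I)^2*(k - I)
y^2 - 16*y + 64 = (y - 8)^2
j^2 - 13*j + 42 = (j - 7)*(j - 6)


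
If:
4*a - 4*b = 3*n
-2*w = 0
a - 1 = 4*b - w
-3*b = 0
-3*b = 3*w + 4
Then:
No Solution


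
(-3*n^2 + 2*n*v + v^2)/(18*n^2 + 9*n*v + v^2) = (-n + v)/(6*n + v)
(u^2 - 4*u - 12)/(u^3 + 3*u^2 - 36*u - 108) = (u + 2)/(u^2 + 9*u + 18)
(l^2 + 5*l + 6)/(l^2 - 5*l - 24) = (l + 2)/(l - 8)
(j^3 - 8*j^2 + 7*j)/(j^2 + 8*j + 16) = j*(j^2 - 8*j + 7)/(j^2 + 8*j + 16)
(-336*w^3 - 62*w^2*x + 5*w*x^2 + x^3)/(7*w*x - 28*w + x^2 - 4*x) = (-48*w^2 - 2*w*x + x^2)/(x - 4)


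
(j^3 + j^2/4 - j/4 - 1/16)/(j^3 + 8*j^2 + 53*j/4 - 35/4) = (8*j^2 + 6*j + 1)/(4*(2*j^2 + 17*j + 35))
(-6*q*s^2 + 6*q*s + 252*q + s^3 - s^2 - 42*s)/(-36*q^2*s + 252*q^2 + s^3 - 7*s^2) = (s + 6)/(6*q + s)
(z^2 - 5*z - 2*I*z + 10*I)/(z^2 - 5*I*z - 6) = (z - 5)/(z - 3*I)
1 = 1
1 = 1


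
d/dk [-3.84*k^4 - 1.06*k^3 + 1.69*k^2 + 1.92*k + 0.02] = -15.36*k^3 - 3.18*k^2 + 3.38*k + 1.92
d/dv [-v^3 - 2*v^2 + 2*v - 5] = -3*v^2 - 4*v + 2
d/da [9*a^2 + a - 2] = 18*a + 1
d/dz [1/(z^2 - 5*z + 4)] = (5 - 2*z)/(z^2 - 5*z + 4)^2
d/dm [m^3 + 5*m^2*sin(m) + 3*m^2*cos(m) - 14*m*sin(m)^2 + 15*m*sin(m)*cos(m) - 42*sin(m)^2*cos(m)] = -3*m^2*sin(m) + 5*m^2*cos(m) + 3*m^2 + 10*m*sin(m) - 14*m*sin(2*m) + 6*m*cos(m) + 15*m*cos(2*m) + 21*sin(m)/2 + 15*sin(2*m)/2 - 63*sin(3*m)/2 + 7*cos(2*m) - 7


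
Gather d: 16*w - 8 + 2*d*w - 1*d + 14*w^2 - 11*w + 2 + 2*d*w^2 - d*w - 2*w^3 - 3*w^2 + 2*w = d*(2*w^2 + w - 1) - 2*w^3 + 11*w^2 + 7*w - 6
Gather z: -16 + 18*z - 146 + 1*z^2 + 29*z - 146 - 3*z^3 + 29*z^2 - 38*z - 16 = -3*z^3 + 30*z^2 + 9*z - 324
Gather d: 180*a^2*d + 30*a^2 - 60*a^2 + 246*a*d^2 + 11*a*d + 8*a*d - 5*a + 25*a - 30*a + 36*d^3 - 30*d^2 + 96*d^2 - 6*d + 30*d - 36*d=-30*a^2 - 10*a + 36*d^3 + d^2*(246*a + 66) + d*(180*a^2 + 19*a - 12)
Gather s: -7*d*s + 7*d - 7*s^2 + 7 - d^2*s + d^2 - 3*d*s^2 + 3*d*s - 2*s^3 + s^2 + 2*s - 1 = d^2 + 7*d - 2*s^3 + s^2*(-3*d - 6) + s*(-d^2 - 4*d + 2) + 6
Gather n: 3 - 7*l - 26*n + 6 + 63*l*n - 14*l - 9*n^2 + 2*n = -21*l - 9*n^2 + n*(63*l - 24) + 9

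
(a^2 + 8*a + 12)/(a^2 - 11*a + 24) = (a^2 + 8*a + 12)/(a^2 - 11*a + 24)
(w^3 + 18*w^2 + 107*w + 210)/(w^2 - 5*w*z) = (w^3 + 18*w^2 + 107*w + 210)/(w*(w - 5*z))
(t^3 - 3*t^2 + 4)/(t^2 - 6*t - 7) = (t^2 - 4*t + 4)/(t - 7)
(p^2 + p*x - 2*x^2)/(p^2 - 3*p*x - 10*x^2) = (-p + x)/(-p + 5*x)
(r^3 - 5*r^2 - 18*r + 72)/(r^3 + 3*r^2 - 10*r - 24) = (r - 6)/(r + 2)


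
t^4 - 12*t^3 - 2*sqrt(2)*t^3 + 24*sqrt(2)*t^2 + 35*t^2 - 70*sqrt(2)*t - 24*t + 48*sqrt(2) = (t - 8)*(t - 3)*(t - 1)*(t - 2*sqrt(2))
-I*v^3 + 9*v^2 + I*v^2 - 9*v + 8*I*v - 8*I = (v + I)*(v + 8*I)*(-I*v + I)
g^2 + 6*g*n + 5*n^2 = (g + n)*(g + 5*n)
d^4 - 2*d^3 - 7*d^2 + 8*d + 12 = (d - 3)*(d - 2)*(d + 1)*(d + 2)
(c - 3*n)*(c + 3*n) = c^2 - 9*n^2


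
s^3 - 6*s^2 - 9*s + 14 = (s - 7)*(s - 1)*(s + 2)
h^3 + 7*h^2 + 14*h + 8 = (h + 1)*(h + 2)*(h + 4)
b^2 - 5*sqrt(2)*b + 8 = (b - 4*sqrt(2))*(b - sqrt(2))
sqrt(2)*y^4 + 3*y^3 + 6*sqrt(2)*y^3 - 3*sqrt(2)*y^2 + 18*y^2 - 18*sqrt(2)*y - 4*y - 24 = (y + 6)*(y - sqrt(2))*(y + 2*sqrt(2))*(sqrt(2)*y + 1)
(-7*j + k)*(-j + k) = 7*j^2 - 8*j*k + k^2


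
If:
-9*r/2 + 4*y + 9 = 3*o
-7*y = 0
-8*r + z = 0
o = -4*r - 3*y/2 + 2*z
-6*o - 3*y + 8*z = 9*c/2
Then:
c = -32/81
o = 8/3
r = 2/9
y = 0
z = 16/9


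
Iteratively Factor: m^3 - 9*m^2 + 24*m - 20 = (m - 5)*(m^2 - 4*m + 4) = (m - 5)*(m - 2)*(m - 2)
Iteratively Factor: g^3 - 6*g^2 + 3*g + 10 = (g + 1)*(g^2 - 7*g + 10) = (g - 5)*(g + 1)*(g - 2)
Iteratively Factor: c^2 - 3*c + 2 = (c - 2)*(c - 1)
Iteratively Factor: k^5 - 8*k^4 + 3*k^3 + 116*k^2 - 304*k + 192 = (k - 4)*(k^4 - 4*k^3 - 13*k^2 + 64*k - 48) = (k - 4)*(k + 4)*(k^3 - 8*k^2 + 19*k - 12) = (k - 4)*(k - 1)*(k + 4)*(k^2 - 7*k + 12) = (k - 4)^2*(k - 1)*(k + 4)*(k - 3)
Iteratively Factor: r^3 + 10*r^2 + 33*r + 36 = (r + 3)*(r^2 + 7*r + 12) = (r + 3)^2*(r + 4)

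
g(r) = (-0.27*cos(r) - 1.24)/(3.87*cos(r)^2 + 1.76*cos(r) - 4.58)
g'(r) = (7.74*sin(r)*cos(r) + 1.76*sin(r))*(-0.27*cos(r) - 1.24)/(3.87*cos(r)^2 + 1.76*cos(r) - 4.58)^2 + 0.27*sin(r)/(3.87*cos(r)^2 + 1.76*cos(r) - 4.58) = (1.0449*sin(r)^2 - 9.5976*cos(r) - 4.4639)*sin(r)/(3.87*cos(r)^2 + 1.76*cos(r) - 4.58)^2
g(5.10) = 0.40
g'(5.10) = 0.59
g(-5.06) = 0.38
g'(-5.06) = -0.51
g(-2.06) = 0.24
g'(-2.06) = -0.04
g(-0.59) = 3.29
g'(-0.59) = 33.97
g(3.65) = 0.32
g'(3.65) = -0.20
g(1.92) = 0.24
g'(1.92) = -0.01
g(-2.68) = 0.33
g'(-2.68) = -0.21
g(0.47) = -22.64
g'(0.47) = -1356.01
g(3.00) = 0.38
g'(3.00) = 0.11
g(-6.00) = -2.21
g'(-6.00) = -8.27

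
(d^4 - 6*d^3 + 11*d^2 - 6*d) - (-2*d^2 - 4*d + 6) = d^4 - 6*d^3 + 13*d^2 - 2*d - 6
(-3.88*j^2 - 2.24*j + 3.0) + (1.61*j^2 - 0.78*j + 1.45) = -2.27*j^2 - 3.02*j + 4.45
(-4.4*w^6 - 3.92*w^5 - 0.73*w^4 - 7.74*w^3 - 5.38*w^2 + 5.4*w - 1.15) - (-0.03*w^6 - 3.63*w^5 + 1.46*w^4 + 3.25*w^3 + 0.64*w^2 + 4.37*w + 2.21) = -4.37*w^6 - 0.29*w^5 - 2.19*w^4 - 10.99*w^3 - 6.02*w^2 + 1.03*w - 3.36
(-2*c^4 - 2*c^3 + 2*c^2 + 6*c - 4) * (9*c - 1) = -18*c^5 - 16*c^4 + 20*c^3 + 52*c^2 - 42*c + 4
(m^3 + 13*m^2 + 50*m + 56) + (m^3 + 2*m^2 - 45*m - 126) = 2*m^3 + 15*m^2 + 5*m - 70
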